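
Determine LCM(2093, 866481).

259077819

gcd first: 866481 = 413·2093 + 2072; 2093 = 1·2072 + 21; 2072 = 98·21 + 14; 21 = 1·14 + 7; 14 = 2·7 + 0 → gcd = 7
lcm = 2093·866481/gcd = 1813544733/7 = 259077819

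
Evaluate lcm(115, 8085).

185955

gcd first: 8085 = 70·115 + 35; 115 = 3·35 + 10; 35 = 3·10 + 5; 10 = 2·5 + 0 → gcd = 5
lcm = 115·8085/gcd = 929775/5 = 185955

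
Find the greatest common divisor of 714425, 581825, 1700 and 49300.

425

gcd(714425, 581825): 714425 = 1·581825 + 132600; 581825 = 4·132600 + 51425; 132600 = 2·51425 + 29750; 51425 = 1·29750 + 21675; 29750 = 1·21675 + 8075; 21675 = 2·8075 + 5525; 8075 = 1·5525 + 2550; 5525 = 2·2550 + 425; 2550 = 6·425 + 0 → 425
gcd(425, 1700): 1700 = 4·425 + 0 → 425
gcd(425, 49300): 49300 = 116·425 + 0 → 425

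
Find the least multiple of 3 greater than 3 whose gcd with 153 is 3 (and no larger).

6

153 = 3·51. Any a with gcd(a, 153) = 3 is a multiple of 3, say 3s, with s coprime to 51.
Need s > 3/3, so s ≥ 2. First s ≥ 2 with gcd(s, 51) = 1 is s = 2. Thus a = 3·2 = 6.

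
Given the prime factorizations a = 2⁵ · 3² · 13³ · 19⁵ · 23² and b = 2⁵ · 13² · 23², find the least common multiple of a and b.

828793280761056

max exponent per prime: 2⁵ · 3² · 13³ · 19⁵ · 23² = 828793280761056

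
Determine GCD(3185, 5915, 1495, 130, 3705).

3185 = 5 · 7² · 13; 5915 = 5 · 7 · 13²; 1495 = 5 · 13 · 23; 130 = 2 · 5 · 13; 3705 = 3 · 5 · 13 · 19
gcd takes min exponent of each prime: 5 · 13 = 65

65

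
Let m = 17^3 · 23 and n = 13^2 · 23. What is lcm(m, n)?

max exponent per prime: 13^2 · 17^3 · 23 = 19096831

19096831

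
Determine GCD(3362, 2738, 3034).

2

gcd(3362, 2738): 3362 = 1·2738 + 624; 2738 = 4·624 + 242; 624 = 2·242 + 140; 242 = 1·140 + 102; 140 = 1·102 + 38; 102 = 2·38 + 26; 38 = 1·26 + 12; 26 = 2·12 + 2; 12 = 6·2 + 0 → 2
gcd(2, 3034): 3034 = 1517·2 + 0 → 2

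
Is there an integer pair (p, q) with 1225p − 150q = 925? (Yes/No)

By Bézout, 1225p − 150q = 925 has integer solutions iff gcd(1225, 150) | 925.
Euclid: 1225 = 8·150 + 25; 150 = 6·25 + 0. gcd = 25; 925 mod 25 = 0. Yes.

Yes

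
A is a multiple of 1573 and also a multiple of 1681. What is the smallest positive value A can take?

gcd first: 1681 = 1·1573 + 108; 1573 = 14·108 + 61; 108 = 1·61 + 47; 61 = 1·47 + 14; 47 = 3·14 + 5; 14 = 2·5 + 4; 5 = 1·4 + 1; 4 = 4·1 + 0 → gcd = 1
lcm = 1573·1681/gcd = 2644213/1 = 2644213

2644213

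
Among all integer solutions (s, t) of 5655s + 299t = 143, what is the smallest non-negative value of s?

Euclid: 5655 = 18·299 + 273; 299 = 1·273 + 26; 273 = 10·26 + 13; 26 = 2·13 + 0 → gcd = 13; 143 = 13·11.
Back-substitution yields 5655·(11) + 299·(-208) = 13, so one solution is s = 11·11 = 121, t = -208·11 = -2288.
Solutions in s differ by 299/13 = 23; the one in [0, 23) is 121 mod 23 = 6.

6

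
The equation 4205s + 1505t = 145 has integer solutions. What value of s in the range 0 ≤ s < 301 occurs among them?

218

Euclid: 4205 = 2·1505 + 1195; 1505 = 1·1195 + 310; 1195 = 3·310 + 265; 310 = 1·265 + 45; 265 = 5·45 + 40; 45 = 1·40 + 5; 40 = 8·5 + 0 → gcd = 5; 145 = 5·29.
Back-substitution yields 4205·(-34) + 1505·(95) = 5, so one solution is s = -34·29 = -986, t = 95·29 = 2755.
Solutions in s differ by 1505/5 = 301; the one in [0, 301) is -986 mod 301 = 218.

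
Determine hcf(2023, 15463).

7

2023 = 7 · 17²
15463 = 7 · 47²
Common: 7 = 7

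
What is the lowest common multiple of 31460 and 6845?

gcd first: 31460 = 4·6845 + 4080; 6845 = 1·4080 + 2765; 4080 = 1·2765 + 1315; 2765 = 2·1315 + 135; 1315 = 9·135 + 100; 135 = 1·100 + 35; 100 = 2·35 + 30; 35 = 1·30 + 5; 30 = 6·5 + 0 → gcd = 5
lcm = 31460·6845/gcd = 215343700/5 = 43068740

43068740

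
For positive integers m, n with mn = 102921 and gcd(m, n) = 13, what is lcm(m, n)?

7917

gcd·lcm = product, so lcm = 102921/13 = 7917.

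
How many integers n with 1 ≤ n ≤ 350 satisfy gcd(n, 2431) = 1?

2431 = 11·13·17. Inclusion–exclusion on these primes:
350 − ⌊350/11⌋ − ⌊350/13⌋ − ⌊350/17⌋ + ⌊350/143⌋ + ⌊350/187⌋ + ⌊350/221⌋ − ⌊350/2431⌋ = 277

277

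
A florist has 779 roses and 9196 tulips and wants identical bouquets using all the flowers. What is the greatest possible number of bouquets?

19

779 = 19 · 41
9196 = 2² · 11² · 19
Common: 19 = 19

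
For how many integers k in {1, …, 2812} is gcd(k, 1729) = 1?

1729 = 7·13·19. Inclusion–exclusion on these primes:
2812 − ⌊2812/7⌋ − ⌊2812/13⌋ − ⌊2812/19⌋ + ⌊2812/91⌋ + ⌊2812/133⌋ + ⌊2812/247⌋ − ⌊2812/1729⌋ = 2108

2108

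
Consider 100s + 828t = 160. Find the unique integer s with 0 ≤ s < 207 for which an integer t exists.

gcd(100, 828) = 4 (Euclid: 828 = 8·100 + 28; 100 = 3·28 + 16; 28 = 1·16 + 12; 16 = 1·12 + 4; 12 = 3·4 + 0), and 4 | 160.
Extended Euclid: 100·(58) + 828·(-7) = 4. Scale by 40: s₀ = 2320.
General solution s = s₀ + 207k; reducing mod 207 gives s = 43 (and t = -5).

43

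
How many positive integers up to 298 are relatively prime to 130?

130 = 2·5·13. Inclusion–exclusion on these primes:
298 − ⌊298/2⌋ − ⌊298/5⌋ − ⌊298/13⌋ + ⌊298/10⌋ + ⌊298/26⌋ + ⌊298/65⌋ − ⌊298/130⌋ = 110

110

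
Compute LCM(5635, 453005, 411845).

17514532315

lcm(5635, 453005) = 5635·453005/gcd = 2552683175/245 = 10419115
lcm(10419115, 411845) = 10419115·411845/gcd = 4291060417175/245 = 17514532315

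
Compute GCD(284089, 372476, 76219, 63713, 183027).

gcd(284089, 372476): 372476 = 1·284089 + 88387; 284089 = 3·88387 + 18928; 88387 = 4·18928 + 12675; 18928 = 1·12675 + 6253; 12675 = 2·6253 + 169; 6253 = 37·169 + 0 → 169
gcd(169, 76219): 76219 = 451·169 + 0 → 169
gcd(169, 63713): 63713 = 377·169 + 0 → 169
gcd(169, 183027): 183027 = 1083·169 + 0 → 169

169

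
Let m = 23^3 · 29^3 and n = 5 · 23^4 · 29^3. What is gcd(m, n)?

min exponent per shared prime: 23^3 · 29^3 = 296740963

296740963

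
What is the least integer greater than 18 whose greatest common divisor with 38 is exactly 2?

38 = 2·19. Any x with gcd(x, 38) = 2 is a multiple of 2, say 2s, with s coprime to 19.
Need s > 18/2, so s ≥ 10. First s ≥ 10 with gcd(s, 19) = 1 is s = 10. Thus x = 2·10 = 20.

20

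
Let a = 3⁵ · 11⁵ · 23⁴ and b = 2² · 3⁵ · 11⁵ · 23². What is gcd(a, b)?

min exponent per shared prime: 3⁵ · 11⁵ · 23² = 20702622897

20702622897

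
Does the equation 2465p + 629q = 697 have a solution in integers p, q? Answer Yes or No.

gcd(2465, 629): 2465 = 3·629 + 578; 629 = 1·578 + 51; 578 = 11·51 + 17; 51 = 3·17 + 0 → 17
17 divides 697, so a solution exists.

Yes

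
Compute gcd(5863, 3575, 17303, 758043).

5863 = 11 · 13 · 41; 3575 = 5² · 11 · 13; 17303 = 11³ · 13; 758043 = 3² · 11 · 13 · 19 · 31
gcd takes min exponent of each prime: 11 · 13 = 143

143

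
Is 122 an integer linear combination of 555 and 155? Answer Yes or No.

No

gcd(555, 155): 555 = 3·155 + 90; 155 = 1·90 + 65; 90 = 1·65 + 25; 65 = 2·25 + 15; 25 = 1·15 + 10; 15 = 1·10 + 5; 10 = 2·5 + 0 → 5
5 does not divide 122, so a solution does not exist.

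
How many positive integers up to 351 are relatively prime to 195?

173

195 = 3·5·13. Inclusion–exclusion on these primes:
351 − ⌊351/3⌋ − ⌊351/5⌋ − ⌊351/13⌋ + ⌊351/15⌋ + ⌊351/39⌋ + ⌊351/65⌋ − ⌊351/195⌋ = 173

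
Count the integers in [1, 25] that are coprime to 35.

17

Prime factors of 35: 5, 7. Count integers ≤ 25 divisible by none of them.
By inclusion–exclusion: 25 − ⌊25/5⌋ − ⌊25/7⌋ + ⌊25/35⌋ = 17.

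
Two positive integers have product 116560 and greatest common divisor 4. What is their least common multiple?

29140

Since gcd(m,n)·lcm(m,n) = mn, lcm = 116560/4 = 29140.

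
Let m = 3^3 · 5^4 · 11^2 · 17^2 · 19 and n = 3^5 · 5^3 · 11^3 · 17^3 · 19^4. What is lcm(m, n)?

max exponent per prime: 3^5 · 5^4 · 11^3 · 17^3 · 19^4 = 129427187638505625

129427187638505625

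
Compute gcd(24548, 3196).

Euclid: 24548 = 7·3196 + 2176; 3196 = 1·2176 + 1020; 2176 = 2·1020 + 136; 1020 = 7·136 + 68; 136 = 2·68 + 0. Last nonzero remainder: 68.

68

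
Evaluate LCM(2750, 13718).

18862250

gcd first: 13718 = 4·2750 + 2718; 2750 = 1·2718 + 32; 2718 = 84·32 + 30; 32 = 1·30 + 2; 30 = 15·2 + 0 → gcd = 2
lcm = 2750·13718/gcd = 37724500/2 = 18862250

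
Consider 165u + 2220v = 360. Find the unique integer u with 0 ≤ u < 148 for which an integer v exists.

56

Euclid: 2220 = 13·165 + 75; 165 = 2·75 + 15; 75 = 5·15 + 0 → gcd = 15; 360 = 15·24.
Back-substitution yields 165·(27) + 2220·(-2) = 15, so one solution is u = 27·24 = 648, v = -2·24 = -48.
Solutions in u differ by 2220/15 = 148; the one in [0, 148) is 648 mod 148 = 56.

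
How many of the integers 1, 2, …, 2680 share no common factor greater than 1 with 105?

1225

Prime factors of 105: 3, 5, 7. Count integers ≤ 2680 divisible by none of them.
By inclusion–exclusion: 2680 − ⌊2680/3⌋ − ⌊2680/5⌋ − ⌊2680/7⌋ + ⌊2680/15⌋ + ⌊2680/21⌋ + ⌊2680/35⌋ − ⌊2680/105⌋ = 1225.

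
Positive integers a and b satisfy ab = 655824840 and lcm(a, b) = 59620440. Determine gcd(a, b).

11

From gcd × lcm = ab: gcd = 655824840 / 59620440 = 11.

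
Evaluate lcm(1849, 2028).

3749772

1849 = 43²; 2028 = 2² · 3 · 13²
max exponents: 2² · 3 · 13² · 43² = 3749772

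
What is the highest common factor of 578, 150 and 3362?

2

gcd(578, 150): 578 = 3·150 + 128; 150 = 1·128 + 22; 128 = 5·22 + 18; 22 = 1·18 + 4; 18 = 4·4 + 2; 4 = 2·2 + 0 → 2
gcd(2, 3362): 3362 = 1681·2 + 0 → 2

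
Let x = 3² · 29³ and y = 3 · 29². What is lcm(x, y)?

219501

max exponent per prime: 3² · 29³ = 219501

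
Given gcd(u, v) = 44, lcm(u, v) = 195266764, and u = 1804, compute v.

u·v = gcd·lcm = 44·195266764 = 8591737616, so v = 8591737616/1804 = 4762604.

4762604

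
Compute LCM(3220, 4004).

460460

3220 = 2² · 5 · 7 · 23; 4004 = 2² · 7 · 11 · 13
max exponents: 2² · 5 · 7 · 11 · 13 · 23 = 460460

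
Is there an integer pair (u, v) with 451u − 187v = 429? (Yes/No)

gcd(451, 187): 451 = 2·187 + 77; 187 = 2·77 + 33; 77 = 2·33 + 11; 33 = 3·11 + 0 → 11
11 divides 429, so a solution exists.

Yes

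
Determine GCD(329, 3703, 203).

7

329 = 7 · 47; 3703 = 7 · 23²; 203 = 7 · 29
gcd takes min exponent of each prime: 7 = 7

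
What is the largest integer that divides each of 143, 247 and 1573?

gcd(143, 247): 247 = 1·143 + 104; 143 = 1·104 + 39; 104 = 2·39 + 26; 39 = 1·26 + 13; 26 = 2·13 + 0 → 13
gcd(13, 1573): 1573 = 121·13 + 0 → 13

13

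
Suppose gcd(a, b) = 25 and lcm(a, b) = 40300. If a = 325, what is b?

3100

a·b = gcd·lcm = 25·40300 = 1007500, so b = 1007500/325 = 3100.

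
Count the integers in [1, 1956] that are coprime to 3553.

1587

3553 = 11·17·19. Inclusion–exclusion on these primes:
1956 − ⌊1956/11⌋ − ⌊1956/17⌋ − ⌊1956/19⌋ + ⌊1956/187⌋ + ⌊1956/209⌋ + ⌊1956/323⌋ − ⌊1956/3553⌋ = 1587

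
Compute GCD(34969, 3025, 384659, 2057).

34969 = 11² · 17²; 3025 = 5² · 11²; 384659 = 11³ · 17²; 2057 = 11² · 17
gcd takes min exponent of each prime: 11² = 121

121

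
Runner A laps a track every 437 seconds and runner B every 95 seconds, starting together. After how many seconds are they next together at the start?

gcd first: 437 = 4·95 + 57; 95 = 1·57 + 38; 57 = 1·38 + 19; 38 = 2·19 + 0 → gcd = 19
lcm = 437·95/gcd = 41515/19 = 2185

2185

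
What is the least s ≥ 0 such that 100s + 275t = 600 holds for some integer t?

Reduce mod 275: 100s ≡ 600 (mod 275). With g = gcd(100, 275) = 25 dividing 600, divide through: 4s ≡ 24 (mod 11).
Since gcd(4, 11) = 1, s ≡ 24·(4)⁻¹ ≡ 6 (mod 11). Smallest non-negative: 6.

6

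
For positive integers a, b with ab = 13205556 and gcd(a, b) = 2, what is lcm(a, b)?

6602778

Since gcd(a,b)·lcm(a,b) = ab, lcm = 13205556/2 = 6602778.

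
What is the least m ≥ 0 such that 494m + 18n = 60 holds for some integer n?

3

Reduce mod 18: 494m ≡ 60 (mod 18). With g = gcd(494, 18) = 2 dividing 60, divide through: 247m ≡ 30 (mod 9).
Since gcd(247, 9) = 1, m ≡ 30·(247)⁻¹ ≡ 3 (mod 9). Smallest non-negative: 3.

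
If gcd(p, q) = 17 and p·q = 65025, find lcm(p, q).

gcd·lcm = product, so lcm = 65025/17 = 3825.

3825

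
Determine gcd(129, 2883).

3

Euclid: 2883 = 22·129 + 45; 129 = 2·45 + 39; 45 = 1·39 + 6; 39 = 6·6 + 3; 6 = 2·3 + 0. Last nonzero remainder: 3.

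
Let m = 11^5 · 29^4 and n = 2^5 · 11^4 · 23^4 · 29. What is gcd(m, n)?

min exponent per shared prime: 11^4 · 29 = 424589

424589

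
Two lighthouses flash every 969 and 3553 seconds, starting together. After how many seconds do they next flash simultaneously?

969 = 3 · 17 · 19; 3553 = 11 · 17 · 19
max exponents: 3 · 11 · 17 · 19 = 10659

10659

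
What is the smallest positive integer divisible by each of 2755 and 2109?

2755 = 5 · 19 · 29; 2109 = 3 · 19 · 37
max exponents: 3 · 5 · 19 · 29 · 37 = 305805

305805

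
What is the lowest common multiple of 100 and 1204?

100 = 2² · 5²; 1204 = 2² · 7 · 43
max exponents: 2² · 5² · 7 · 43 = 30100

30100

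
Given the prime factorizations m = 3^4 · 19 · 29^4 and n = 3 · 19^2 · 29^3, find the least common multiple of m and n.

20681603721

max exponent per prime: 3^4 · 19^2 · 29^4 = 20681603721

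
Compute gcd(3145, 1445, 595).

gcd(3145, 1445): 3145 = 2·1445 + 255; 1445 = 5·255 + 170; 255 = 1·170 + 85; 170 = 2·85 + 0 → 85
gcd(85, 595): 595 = 7·85 + 0 → 85

85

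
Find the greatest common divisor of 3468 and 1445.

3468 = 2² · 3 · 17²
1445 = 5 · 17²
Common: 17² = 289

289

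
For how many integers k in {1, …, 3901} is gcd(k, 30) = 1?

30 = 2·3·5. Inclusion–exclusion on these primes:
3901 − ⌊3901/2⌋ − ⌊3901/3⌋ − ⌊3901/5⌋ + ⌊3901/6⌋ + ⌊3901/10⌋ + ⌊3901/15⌋ − ⌊3901/30⌋ = 1041

1041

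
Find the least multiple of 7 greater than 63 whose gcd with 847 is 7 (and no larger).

Multiples of 7 above 63: 7·10, 7·11, … . Need the cofactor coprime to 847/7 = 121.
Checking s = 10, 11, … the first with gcd(s, 121) = 1 is s = 10, giving 70.

70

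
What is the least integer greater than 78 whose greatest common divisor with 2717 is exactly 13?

Multiples of 13 above 78: 13·7, 13·8, … . Need the cofactor coprime to 2717/13 = 209.
Checking s = 7, 8, … the first with gcd(s, 209) = 1 is s = 7, giving 91.

91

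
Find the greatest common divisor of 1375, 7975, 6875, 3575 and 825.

gcd(1375, 7975): 7975 = 5·1375 + 1100; 1375 = 1·1100 + 275; 1100 = 4·275 + 0 → 275
gcd(275, 6875): 6875 = 25·275 + 0 → 275
gcd(275, 3575): 3575 = 13·275 + 0 → 275
gcd(275, 825): 825 = 3·275 + 0 → 275

275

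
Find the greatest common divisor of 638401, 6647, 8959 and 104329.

289

gcd(638401, 6647): 638401 = 96·6647 + 289; 6647 = 23·289 + 0 → 289
gcd(289, 8959): 8959 = 31·289 + 0 → 289
gcd(289, 104329): 104329 = 361·289 + 0 → 289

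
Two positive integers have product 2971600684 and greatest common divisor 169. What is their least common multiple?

17583436

gcd·lcm = product, so lcm = 2971600684/169 = 17583436.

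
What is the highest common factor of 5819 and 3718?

11

5819 = 11 · 23²
3718 = 2 · 11 · 13²
Common: 11 = 11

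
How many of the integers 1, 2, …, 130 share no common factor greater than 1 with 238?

Prime factors of 238: 2, 7, 17. Count integers ≤ 130 divisible by none of them.
By inclusion–exclusion: 130 − ⌊130/2⌋ − ⌊130/7⌋ − ⌊130/17⌋ + ⌊130/14⌋ + ⌊130/34⌋ + ⌊130/119⌋ − ⌊130/238⌋ = 53.

53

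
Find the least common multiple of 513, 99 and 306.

191862

513 = 3³ · 19; 99 = 3² · 11; 306 = 2 · 3² · 17
lcm takes max exponent of each prime: 2 · 3³ · 11 · 17 · 19 = 191862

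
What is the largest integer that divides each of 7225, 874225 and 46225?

gcd(7225, 874225): 874225 = 121·7225 + 0 → 7225
gcd(7225, 46225): 46225 = 6·7225 + 2875; 7225 = 2·2875 + 1475; 2875 = 1·1475 + 1400; 1475 = 1·1400 + 75; 1400 = 18·75 + 50; 75 = 1·50 + 25; 50 = 2·25 + 0 → 25

25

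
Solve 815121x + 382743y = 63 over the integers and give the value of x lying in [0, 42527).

29526

Reduce mod 382743: 815121x ≡ 63 (mod 382743). With g = gcd(815121, 382743) = 9 dividing 63, divide through: 90569x ≡ 7 (mod 42527).
Since gcd(90569, 42527) = 1, x ≡ 7·(90569)⁻¹ ≡ 29526 (mod 42527). Smallest non-negative: 29526.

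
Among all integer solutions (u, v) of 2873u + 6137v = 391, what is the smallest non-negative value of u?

Euclid: 6137 = 2·2873 + 391; 2873 = 7·391 + 136; 391 = 2·136 + 119; 136 = 1·119 + 17; 119 = 7·17 + 0 → gcd = 17; 391 = 17·23.
Back-substitution yields 2873·(47) + 6137·(-22) = 17, so one solution is u = 47·23 = 1081, v = -22·23 = -506.
Solutions in u differ by 6137/17 = 361; the one in [0, 361) is 1081 mod 361 = 359.

359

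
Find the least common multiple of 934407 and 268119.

27836918937

934407 = 3² · 47³; 268119 = 3² · 31³
max exponents: 3² · 31³ · 47³ = 27836918937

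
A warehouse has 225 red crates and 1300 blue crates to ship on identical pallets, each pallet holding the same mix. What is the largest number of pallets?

Euclid: 1300 = 5·225 + 175; 225 = 1·175 + 50; 175 = 3·50 + 25; 50 = 2·25 + 0. Last nonzero remainder: 25.

25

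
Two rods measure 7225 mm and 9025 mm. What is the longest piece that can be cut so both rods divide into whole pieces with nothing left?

25

7225 = 5² · 17²
9025 = 5² · 19²
Common: 5² = 25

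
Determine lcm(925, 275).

10175

925 = 5² · 37; 275 = 5² · 11
max exponents: 5² · 11 · 37 = 10175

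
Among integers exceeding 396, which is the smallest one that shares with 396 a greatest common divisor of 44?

440

gcd(a, 396) = 44 forces 44 | a; write a = 44s. Then gcd(44s, 44·9) = 44·gcd(s, 9), so need gcd(s, 9) = 1.
44s > 396 gives s ≥ 10. The least s ≥ 10 coprime to 9 is 10, so a = 44·10 = 440.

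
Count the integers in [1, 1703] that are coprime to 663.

986

Prime factors of 663: 3, 13, 17. Count integers ≤ 1703 divisible by none of them.
By inclusion–exclusion: 1703 − ⌊1703/3⌋ − ⌊1703/13⌋ − ⌊1703/17⌋ + ⌊1703/39⌋ + ⌊1703/51⌋ + ⌊1703/221⌋ − ⌊1703/663⌋ = 986.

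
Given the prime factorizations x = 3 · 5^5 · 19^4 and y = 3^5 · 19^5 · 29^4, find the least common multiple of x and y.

max exponent per prime: 3^5 · 5^5 · 19^5 · 29^4 = 1329891749271928125

1329891749271928125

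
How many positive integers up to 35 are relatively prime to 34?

34 = 2·17. Inclusion–exclusion on these primes:
35 − ⌊35/2⌋ − ⌊35/17⌋ + ⌊35/34⌋ = 17

17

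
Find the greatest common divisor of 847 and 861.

Euclid: 861 = 1·847 + 14; 847 = 60·14 + 7; 14 = 2·7 + 0. Last nonzero remainder: 7.

7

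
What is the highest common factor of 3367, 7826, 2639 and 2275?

gcd(3367, 7826): 7826 = 2·3367 + 1092; 3367 = 3·1092 + 91; 1092 = 12·91 + 0 → 91
gcd(91, 2639): 2639 = 29·91 + 0 → 91
gcd(91, 2275): 2275 = 25·91 + 0 → 91

91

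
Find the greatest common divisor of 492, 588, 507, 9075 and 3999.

gcd(492, 588): 588 = 1·492 + 96; 492 = 5·96 + 12; 96 = 8·12 + 0 → 12
gcd(12, 507): 507 = 42·12 + 3; 12 = 4·3 + 0 → 3
gcd(3, 9075): 9075 = 3025·3 + 0 → 3
gcd(3, 3999): 3999 = 1333·3 + 0 → 3

3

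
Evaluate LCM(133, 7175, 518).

133 = 7 · 19; 7175 = 5² · 7 · 41; 518 = 2 · 7 · 37
lcm takes max exponent of each prime: 2 · 5² · 7 · 19 · 37 · 41 = 10088050

10088050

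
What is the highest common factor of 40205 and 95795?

40205 = 5 · 11 · 17 · 43
95795 = 5 · 7² · 17 · 23
Common: 5 · 17 = 85

85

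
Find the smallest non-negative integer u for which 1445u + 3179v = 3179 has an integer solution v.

0

gcd(1445, 3179) = 289 (Euclid: 3179 = 2·1445 + 289; 1445 = 5·289 + 0), and 289 | 3179.
Extended Euclid: 1445·(-2) + 3179·(1) = 289. Scale by 11: u₀ = -22.
General solution u = u₀ + 11t; reducing mod 11 gives u = 0 (and v = 1).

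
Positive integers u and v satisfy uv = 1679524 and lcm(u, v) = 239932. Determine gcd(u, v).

gcd·lcm = product, so gcd = 1679524/239932 = 7.

7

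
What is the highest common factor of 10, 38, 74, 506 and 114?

2

10 = 2 · 5; 38 = 2 · 19; 74 = 2 · 37; 506 = 2 · 11 · 23; 114 = 2 · 3 · 19
gcd takes min exponent of each prime: 2 = 2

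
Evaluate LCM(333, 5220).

193140

333 = 3² · 37; 5220 = 2² · 3² · 5 · 29
max exponents: 2² · 3² · 5 · 29 · 37 = 193140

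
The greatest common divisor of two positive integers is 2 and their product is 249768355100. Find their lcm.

124884177550

For any two positive integers, gcd × lcm equals their product. Hence lcm = 249768355100 / 2 = 124884177550.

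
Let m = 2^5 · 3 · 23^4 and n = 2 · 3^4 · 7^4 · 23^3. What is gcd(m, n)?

73002

min exponent per shared prime: 2 · 3 · 23^3 = 73002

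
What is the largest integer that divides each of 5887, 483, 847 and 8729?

gcd(5887, 483): 5887 = 12·483 + 91; 483 = 5·91 + 28; 91 = 3·28 + 7; 28 = 4·7 + 0 → 7
gcd(7, 847): 847 = 121·7 + 0 → 7
gcd(7, 8729): 8729 = 1247·7 + 0 → 7

7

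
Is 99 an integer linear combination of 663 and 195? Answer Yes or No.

No

By Bézout, 663u − 195v = 99 has integer solutions iff gcd(663, 195) | 99.
Euclid: 663 = 3·195 + 78; 195 = 2·78 + 39; 78 = 2·39 + 0. gcd = 39; 99 mod 39 = 21. No.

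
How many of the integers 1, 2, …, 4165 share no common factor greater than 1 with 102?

Prime factors of 102: 2, 3, 17. Count integers ≤ 4165 divisible by none of them.
By inclusion–exclusion: 4165 − ⌊4165/2⌋ − ⌊4165/3⌋ − ⌊4165/17⌋ + ⌊4165/6⌋ + ⌊4165/34⌋ + ⌊4165/51⌋ − ⌊4165/102⌋ = 1307.

1307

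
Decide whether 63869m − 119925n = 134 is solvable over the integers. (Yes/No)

No

By Bézout, 63869m − 119925n = 134 has integer solutions iff gcd(63869, 119925) | 134.
Euclid: 119925 = 1·63869 + 56056; 63869 = 1·56056 + 7813; 56056 = 7·7813 + 1365; 7813 = 5·1365 + 988; 1365 = 1·988 + 377; 988 = 2·377 + 234; 377 = 1·234 + 143; 234 = 1·143 + 91; 143 = 1·91 + 52; 91 = 1·52 + 39; 52 = 1·39 + 13; 39 = 3·13 + 0. gcd = 13; 134 mod 13 = 4. No.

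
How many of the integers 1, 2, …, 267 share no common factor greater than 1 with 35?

Prime factors of 35: 5, 7. Count integers ≤ 267 divisible by none of them.
By inclusion–exclusion: 267 − ⌊267/5⌋ − ⌊267/7⌋ + ⌊267/35⌋ = 183.

183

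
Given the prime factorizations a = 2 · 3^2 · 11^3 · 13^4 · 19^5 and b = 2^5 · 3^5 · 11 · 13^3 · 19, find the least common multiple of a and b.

max exponent per prime: 2^5 · 3^5 · 11^3 · 13^4 · 19^5 = 731940403968300384

731940403968300384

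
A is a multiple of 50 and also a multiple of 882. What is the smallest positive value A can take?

22050

gcd first: 882 = 17·50 + 32; 50 = 1·32 + 18; 32 = 1·18 + 14; 18 = 1·14 + 4; 14 = 3·4 + 2; 4 = 2·2 + 0 → gcd = 2
lcm = 50·882/gcd = 44100/2 = 22050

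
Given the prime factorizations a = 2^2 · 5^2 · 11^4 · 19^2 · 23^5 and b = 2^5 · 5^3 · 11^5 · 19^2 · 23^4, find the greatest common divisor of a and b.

147907190124100

min exponent per shared prime: 2^2 · 5^2 · 11^4 · 19^2 · 23^4 = 147907190124100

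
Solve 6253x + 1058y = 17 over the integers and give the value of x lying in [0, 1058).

991

gcd(6253, 1058) = 1 (Euclid: 6253 = 5·1058 + 963; 1058 = 1·963 + 95; 963 = 10·95 + 13; 95 = 7·13 + 4; 13 = 3·4 + 1; 4 = 4·1 + 0), and 1 | 17.
Extended Euclid: 6253·(245) + 1058·(-1448) = 1. Scale by 17: x₀ = 4165.
General solution x = x₀ + 1058t; reducing mod 1058 gives x = 991 (and y = -5857).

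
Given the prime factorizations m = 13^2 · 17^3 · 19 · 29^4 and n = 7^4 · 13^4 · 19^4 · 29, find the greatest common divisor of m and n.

93119

min exponent per shared prime: 13^2 · 19 · 29 = 93119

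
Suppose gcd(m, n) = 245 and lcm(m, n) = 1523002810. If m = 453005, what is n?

823690

Using mn = gcd(m,n)·lcm(m,n) = 245·1523002810 = 373135688450, we get n = 373135688450/453005 = 823690.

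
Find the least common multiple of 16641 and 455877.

842916573

16641 = 3² · 43²; 455877 = 3² · 37³
max exponents: 3² · 37³ · 43² = 842916573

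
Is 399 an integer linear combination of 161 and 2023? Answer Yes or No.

By Bézout, 161u − 2023v = 399 has integer solutions iff gcd(161, 2023) | 399.
Euclid: 2023 = 12·161 + 91; 161 = 1·91 + 70; 91 = 1·70 + 21; 70 = 3·21 + 7; 21 = 3·7 + 0. gcd = 7; 399 mod 7 = 0. Yes.

Yes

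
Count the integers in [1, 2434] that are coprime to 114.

Prime factors of 114: 2, 3, 19. Count integers ≤ 2434 divisible by none of them.
By inclusion–exclusion: 2434 − ⌊2434/2⌋ − ⌊2434/3⌋ − ⌊2434/19⌋ + ⌊2434/6⌋ + ⌊2434/38⌋ + ⌊2434/57⌋ − ⌊2434/114⌋ = 768.

768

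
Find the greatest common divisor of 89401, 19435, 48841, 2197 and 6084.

gcd(89401, 19435): 89401 = 4·19435 + 11661; 19435 = 1·11661 + 7774; 11661 = 1·7774 + 3887; 7774 = 2·3887 + 0 → 3887
gcd(3887, 48841): 48841 = 12·3887 + 2197; 3887 = 1·2197 + 1690; 2197 = 1·1690 + 507; 1690 = 3·507 + 169; 507 = 3·169 + 0 → 169
gcd(169, 2197): 2197 = 13·169 + 0 → 169
gcd(169, 6084): 6084 = 36·169 + 0 → 169

169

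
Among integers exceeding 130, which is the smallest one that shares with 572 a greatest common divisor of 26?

182

gcd(k, 572) = 26 forces 26 | k; write k = 26s. Then gcd(26s, 26·22) = 26·gcd(s, 22), so need gcd(s, 22) = 1.
26s > 130 gives s ≥ 6. The least s ≥ 6 coprime to 22 is 7, so k = 26·7 = 182.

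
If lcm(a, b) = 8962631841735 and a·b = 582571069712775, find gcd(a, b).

From gcd × lcm = ab: gcd = 582571069712775 / 8962631841735 = 65.

65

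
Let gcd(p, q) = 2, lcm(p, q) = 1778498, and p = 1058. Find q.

Using pq = gcd(p,q)·lcm(p,q) = 2·1778498 = 3556996, we get q = 3556996/1058 = 3362.

3362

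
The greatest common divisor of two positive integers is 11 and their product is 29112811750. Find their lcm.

Since gcd(u,v)·lcm(u,v) = uv, lcm = 29112811750/11 = 2646619250.

2646619250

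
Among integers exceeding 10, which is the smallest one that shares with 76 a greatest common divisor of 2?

14

Multiples of 2 above 10: 2·6, 2·7, … . Need the cofactor coprime to 76/2 = 38.
Checking s = 6, 7, … the first with gcd(s, 38) = 1 is s = 7, giving 14.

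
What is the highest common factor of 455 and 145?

5

455 = 5 · 7 · 13
145 = 5 · 29
Common: 5 = 5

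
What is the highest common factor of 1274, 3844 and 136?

1274 = 2 · 7² · 13; 3844 = 2² · 31²; 136 = 2³ · 17
gcd takes min exponent of each prime: 2 = 2

2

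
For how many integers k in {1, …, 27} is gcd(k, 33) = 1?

33 = 3·11. Inclusion–exclusion on these primes:
27 − ⌊27/3⌋ − ⌊27/11⌋ + ⌊27/33⌋ = 16

16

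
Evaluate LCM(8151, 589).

8151 = 3 · 11 · 13 · 19; 589 = 19 · 31
max exponents: 3 · 11 · 13 · 19 · 31 = 252681

252681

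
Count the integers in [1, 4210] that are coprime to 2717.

Prime factors of 2717: 11, 13, 19. Count integers ≤ 4210 divisible by none of them.
By inclusion–exclusion: 4210 − ⌊4210/11⌋ − ⌊4210/13⌋ − ⌊4210/19⌋ + ⌊4210/143⌋ + ⌊4210/209⌋ + ⌊4210/247⌋ − ⌊4210/2717⌋ = 3349.

3349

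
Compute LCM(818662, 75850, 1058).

lcm(818662, 75850) = 818662·75850/gcd = 62095512700/74 = 839128550
lcm(839128550, 1058) = 839128550·1058/gcd = 887798005900/46 = 19299956650

19299956650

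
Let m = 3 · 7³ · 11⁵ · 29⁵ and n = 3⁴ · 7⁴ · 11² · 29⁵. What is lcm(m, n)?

642437072222911119

max exponent per prime: 3⁴ · 7⁴ · 11⁵ · 29⁵ = 642437072222911119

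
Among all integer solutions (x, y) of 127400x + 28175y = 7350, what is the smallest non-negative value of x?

Euclid: 127400 = 4·28175 + 14700; 28175 = 1·14700 + 13475; 14700 = 1·13475 + 1225; 13475 = 11·1225 + 0 → gcd = 1225; 7350 = 1225·6.
Back-substitution yields 127400·(2) + 28175·(-9) = 1225, so one solution is x = 2·6 = 12, y = -9·6 = -54.
Solutions in x differ by 28175/1225 = 23; the one in [0, 23) is 12 mod 23 = 12.

12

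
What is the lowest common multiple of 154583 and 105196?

1250885636

154583 = 11 · 13 · 23 · 47; 105196 = 2² · 7 · 13 · 17²
max exponents: 2² · 7 · 11 · 13 · 17² · 23 · 47 = 1250885636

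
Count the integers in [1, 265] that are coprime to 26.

26 = 2·13. Inclusion–exclusion on these primes:
265 − ⌊265/2⌋ − ⌊265/13⌋ + ⌊265/26⌋ = 123

123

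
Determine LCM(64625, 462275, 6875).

543173125

64625 = 5³ · 11 · 47; 462275 = 5² · 11 · 41²; 6875 = 5⁴ · 11
lcm takes max exponent of each prime: 5⁴ · 11 · 41² · 47 = 543173125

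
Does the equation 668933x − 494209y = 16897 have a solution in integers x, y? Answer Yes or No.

No

gcd(668933, 494209): 668933 = 1·494209 + 174724; 494209 = 2·174724 + 144761; 174724 = 1·144761 + 29963; 144761 = 4·29963 + 24909; 29963 = 1·24909 + 5054; 24909 = 4·5054 + 4693; 5054 = 1·4693 + 361; 4693 = 13·361 + 0 → 361
361 does not divide 16897, so a solution does not exist.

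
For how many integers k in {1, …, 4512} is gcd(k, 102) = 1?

102 = 2·3·17. Inclusion–exclusion on these primes:
4512 − ⌊4512/2⌋ − ⌊4512/3⌋ − ⌊4512/17⌋ + ⌊4512/6⌋ + ⌊4512/34⌋ + ⌊4512/51⌋ − ⌊4512/102⌋ = 1415

1415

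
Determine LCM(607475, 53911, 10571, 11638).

3027067934011550

607475 = 5² · 11 · 47²; 53911 = 11 · 13² · 29; 10571 = 11 · 31²; 11638 = 2 · 11 · 23²
lcm takes max exponent of each prime: 2 · 5² · 11 · 13² · 23² · 29 · 31² · 47² = 3027067934011550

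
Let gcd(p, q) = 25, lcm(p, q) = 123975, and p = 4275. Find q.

725

p·q = gcd·lcm = 25·123975 = 3099375, so q = 3099375/4275 = 725.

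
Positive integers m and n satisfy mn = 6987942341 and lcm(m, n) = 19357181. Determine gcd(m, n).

361

gcd·lcm = product, so gcd = 6987942341/19357181 = 361.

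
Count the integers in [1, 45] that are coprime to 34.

Prime factors of 34: 2, 17. Count integers ≤ 45 divisible by none of them.
By inclusion–exclusion: 45 − ⌊45/2⌋ − ⌊45/17⌋ + ⌊45/34⌋ = 22.

22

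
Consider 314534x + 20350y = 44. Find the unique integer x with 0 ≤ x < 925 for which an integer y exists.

491

Reduce mod 20350: 314534x ≡ 44 (mod 20350). With g = gcd(314534, 20350) = 22 dividing 44, divide through: 14297x ≡ 2 (mod 925).
Since gcd(14297, 925) = 1, x ≡ 2·(14297)⁻¹ ≡ 491 (mod 925). Smallest non-negative: 491.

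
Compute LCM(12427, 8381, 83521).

104150687

12427 = 17² · 43; 8381 = 17² · 29; 83521 = 17⁴
lcm takes max exponent of each prime: 17⁴ · 29 · 43 = 104150687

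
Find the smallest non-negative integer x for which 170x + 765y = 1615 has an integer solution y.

5

Euclid: 765 = 4·170 + 85; 170 = 2·85 + 0 → gcd = 85; 1615 = 85·19.
Back-substitution yields 170·(-4) + 765·(1) = 85, so one solution is x = -4·19 = -76, y = 1·19 = 19.
Solutions in x differ by 765/85 = 9; the one in [0, 9) is -76 mod 9 = 5.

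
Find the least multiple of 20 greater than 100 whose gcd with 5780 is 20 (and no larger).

Multiples of 20 above 100: 20·6, 20·7, … . Need the cofactor coprime to 5780/20 = 289.
Checking s = 6, 7, … the first with gcd(s, 289) = 1 is s = 6, giving 120.

120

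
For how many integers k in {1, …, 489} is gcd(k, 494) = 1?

Prime factors of 494: 2, 13, 19. Count integers ≤ 489 divisible by none of them.
By inclusion–exclusion: 489 − ⌊489/2⌋ − ⌊489/13⌋ − ⌊489/19⌋ + ⌊489/26⌋ + ⌊489/38⌋ + ⌊489/247⌋ − ⌊489/494⌋ = 214.

214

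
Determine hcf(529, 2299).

529 = 23²
2299 = 11² · 19
Common: 1 = 1

1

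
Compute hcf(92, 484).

Euclid: 484 = 5·92 + 24; 92 = 3·24 + 20; 24 = 1·20 + 4; 20 = 5·4 + 0. Last nonzero remainder: 4.

4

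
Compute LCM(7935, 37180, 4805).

56703478260

lcm(7935, 37180) = 7935·37180/gcd = 295023300/5 = 59004660
lcm(59004660, 4805) = 59004660·4805/gcd = 283517391300/5 = 56703478260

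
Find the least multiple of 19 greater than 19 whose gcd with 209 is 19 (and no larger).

Multiples of 19 above 19: 19·2, 19·3, … . Need the cofactor coprime to 209/19 = 11.
Checking s = 2, 3, … the first with gcd(s, 11) = 1 is s = 2, giving 38.

38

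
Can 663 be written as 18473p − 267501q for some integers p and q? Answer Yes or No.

Yes

By Bézout, 18473p − 267501q = 663 has integer solutions iff gcd(18473, 267501) | 663.
Euclid: 267501 = 14·18473 + 8879; 18473 = 2·8879 + 715; 8879 = 12·715 + 299; 715 = 2·299 + 117; 299 = 2·117 + 65; 117 = 1·65 + 52; 65 = 1·52 + 13; 52 = 4·13 + 0. gcd = 13; 663 mod 13 = 0. Yes.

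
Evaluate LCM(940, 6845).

940 = 2² · 5 · 47; 6845 = 5 · 37²
max exponents: 2² · 5 · 37² · 47 = 1286860

1286860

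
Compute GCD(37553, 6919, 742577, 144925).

17

37553 = 17 · 47²; 6919 = 11 · 17 · 37; 742577 = 11² · 17 · 19²; 144925 = 5² · 11 · 17 · 31
gcd takes min exponent of each prime: 17 = 17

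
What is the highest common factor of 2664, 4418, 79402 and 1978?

gcd(2664, 4418): 4418 = 1·2664 + 1754; 2664 = 1·1754 + 910; 1754 = 1·910 + 844; 910 = 1·844 + 66; 844 = 12·66 + 52; 66 = 1·52 + 14; 52 = 3·14 + 10; 14 = 1·10 + 4; 10 = 2·4 + 2; 4 = 2·2 + 0 → 2
gcd(2, 79402): 79402 = 39701·2 + 0 → 2
gcd(2, 1978): 1978 = 989·2 + 0 → 2

2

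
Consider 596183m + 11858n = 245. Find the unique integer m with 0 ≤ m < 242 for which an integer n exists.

159

Reduce mod 11858: 596183m ≡ 245 (mod 11858). With g = gcd(596183, 11858) = 49 dividing 245, divide through: 12167m ≡ 5 (mod 242).
Since gcd(12167, 242) = 1, m ≡ 5·(12167)⁻¹ ≡ 159 (mod 242). Smallest non-negative: 159.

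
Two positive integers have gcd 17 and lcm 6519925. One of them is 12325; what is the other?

Using ab = gcd(a,b)·lcm(a,b) = 17·6519925 = 110838725, we get b = 110838725/12325 = 8993.

8993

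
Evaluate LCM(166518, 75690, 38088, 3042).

297737514360

166518 = 2 · 3² · 11 · 29²; 75690 = 2 · 3² · 5 · 29²; 38088 = 2³ · 3² · 23²; 3042 = 2 · 3² · 13²
lcm takes max exponent of each prime: 2³ · 3² · 5 · 11 · 13² · 23² · 29² = 297737514360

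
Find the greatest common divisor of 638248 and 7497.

638248 = 2³ · 13 · 17 · 19²
7497 = 3² · 7² · 17
Common: 17 = 17

17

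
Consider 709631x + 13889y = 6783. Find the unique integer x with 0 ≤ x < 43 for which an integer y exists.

Euclid: 709631 = 51·13889 + 1292; 13889 = 10·1292 + 969; 1292 = 1·969 + 323; 969 = 3·323 + 0 → gcd = 323; 6783 = 323·21.
Back-substitution yields 709631·(11) + 13889·(-562) = 323, so one solution is x = 11·21 = 231, y = -562·21 = -11802.
Solutions in x differ by 13889/323 = 43; the one in [0, 43) is 231 mod 43 = 16.

16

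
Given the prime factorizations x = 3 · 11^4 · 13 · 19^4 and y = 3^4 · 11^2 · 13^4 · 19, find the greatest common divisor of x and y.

min exponent per shared prime: 3 · 11^2 · 13 · 19 = 89661

89661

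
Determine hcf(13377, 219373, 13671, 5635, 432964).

49

gcd(13377, 219373): 219373 = 16·13377 + 5341; 13377 = 2·5341 + 2695; 5341 = 1·2695 + 2646; 2695 = 1·2646 + 49; 2646 = 54·49 + 0 → 49
gcd(49, 13671): 13671 = 279·49 + 0 → 49
gcd(49, 5635): 5635 = 115·49 + 0 → 49
gcd(49, 432964): 432964 = 8836·49 + 0 → 49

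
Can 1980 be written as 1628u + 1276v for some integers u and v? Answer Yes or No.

By Bézout, 1628u + 1276v = 1980 has integer solutions iff gcd(1628, 1276) | 1980.
Euclid: 1628 = 1·1276 + 352; 1276 = 3·352 + 220; 352 = 1·220 + 132; 220 = 1·132 + 88; 132 = 1·88 + 44; 88 = 2·44 + 0. gcd = 44; 1980 mod 44 = 0. Yes.

Yes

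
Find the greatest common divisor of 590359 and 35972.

Euclid: 590359 = 16·35972 + 14807; 35972 = 2·14807 + 6358; 14807 = 2·6358 + 2091; 6358 = 3·2091 + 85; 2091 = 24·85 + 51; 85 = 1·51 + 34; 51 = 1·34 + 17; 34 = 2·17 + 0. Last nonzero remainder: 17.

17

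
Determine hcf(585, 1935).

585 = 3² · 5 · 13
1935 = 3² · 5 · 43
Common: 3² · 5 = 45

45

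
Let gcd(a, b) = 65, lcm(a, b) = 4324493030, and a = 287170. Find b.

978835

Using ab = gcd(a,b)·lcm(a,b) = 65·4324493030 = 281092046950, we get b = 281092046950/287170 = 978835.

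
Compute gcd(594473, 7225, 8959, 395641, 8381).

gcd(594473, 7225): 594473 = 82·7225 + 2023; 7225 = 3·2023 + 1156; 2023 = 1·1156 + 867; 1156 = 1·867 + 289; 867 = 3·289 + 0 → 289
gcd(289, 8959): 8959 = 31·289 + 0 → 289
gcd(289, 395641): 395641 = 1369·289 + 0 → 289
gcd(289, 8381): 8381 = 29·289 + 0 → 289

289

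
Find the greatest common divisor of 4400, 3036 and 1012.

4400 = 2⁴ · 5² · 11; 3036 = 2² · 3 · 11 · 23; 1012 = 2² · 11 · 23
gcd takes min exponent of each prime: 2² · 11 = 44

44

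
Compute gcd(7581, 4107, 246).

gcd(7581, 4107): 7581 = 1·4107 + 3474; 4107 = 1·3474 + 633; 3474 = 5·633 + 309; 633 = 2·309 + 15; 309 = 20·15 + 9; 15 = 1·9 + 6; 9 = 1·6 + 3; 6 = 2·3 + 0 → 3
gcd(3, 246): 246 = 82·3 + 0 → 3

3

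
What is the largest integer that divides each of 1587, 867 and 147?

gcd(1587, 867): 1587 = 1·867 + 720; 867 = 1·720 + 147; 720 = 4·147 + 132; 147 = 1·132 + 15; 132 = 8·15 + 12; 15 = 1·12 + 3; 12 = 4·3 + 0 → 3
gcd(3, 147): 147 = 49·3 + 0 → 3

3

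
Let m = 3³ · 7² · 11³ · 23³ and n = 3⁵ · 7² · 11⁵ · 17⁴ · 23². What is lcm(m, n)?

max exponent per prime: 3⁵ · 7² · 11⁵ · 17⁴ · 23³ = 1948699945386839799

1948699945386839799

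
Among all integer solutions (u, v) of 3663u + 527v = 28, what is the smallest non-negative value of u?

gcd(3663, 527) = 1 (Euclid: 3663 = 6·527 + 501; 527 = 1·501 + 26; 501 = 19·26 + 7; 26 = 3·7 + 5; 7 = 1·5 + 2; 5 = 2·2 + 1; 2 = 2·1 + 0), and 1 | 28.
Extended Euclid: 3663·(-223) + 527·(1550) = 1. Scale by 28: u₀ = -6244.
General solution u = u₀ + 527t; reducing mod 527 gives u = 80 (and v = -556).

80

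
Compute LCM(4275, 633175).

gcd first: 633175 = 148·4275 + 475; 4275 = 9·475 + 0 → gcd = 475
lcm = 4275·633175/gcd = 2706823125/475 = 5698575

5698575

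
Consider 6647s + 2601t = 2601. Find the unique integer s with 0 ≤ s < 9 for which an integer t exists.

Reduce mod 2601: 6647s ≡ 2601 (mod 2601). With g = gcd(6647, 2601) = 289 dividing 2601, divide through: 23s ≡ 9 (mod 9).
Since gcd(23, 9) = 1, s ≡ 9·(23)⁻¹ ≡ 0 (mod 9). Smallest non-negative: 0.

0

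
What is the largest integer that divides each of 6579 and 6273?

153

6579 = 3² · 17 · 43
6273 = 3² · 17 · 41
Common: 3² · 17 = 153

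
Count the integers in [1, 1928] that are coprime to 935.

1320

935 = 5·11·17. Inclusion–exclusion on these primes:
1928 − ⌊1928/5⌋ − ⌊1928/11⌋ − ⌊1928/17⌋ + ⌊1928/55⌋ + ⌊1928/85⌋ + ⌊1928/187⌋ − ⌊1928/935⌋ = 1320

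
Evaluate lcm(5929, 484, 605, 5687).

5929 = 7² · 11²; 484 = 2² · 11²; 605 = 5 · 11²; 5687 = 11² · 47
lcm takes max exponent of each prime: 2² · 5 · 7² · 11² · 47 = 5573260

5573260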